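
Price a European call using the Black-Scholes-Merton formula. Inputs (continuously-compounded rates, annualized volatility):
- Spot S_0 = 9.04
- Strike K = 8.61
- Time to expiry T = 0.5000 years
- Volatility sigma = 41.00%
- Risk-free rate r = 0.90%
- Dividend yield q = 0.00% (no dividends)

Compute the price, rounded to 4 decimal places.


d1 = (ln(S/K) + (r - q + 0.5*sigma^2) * T) / (sigma * sqrt(T)) = 0.32857995
d2 = d1 - sigma * sqrt(T) = 0.03866617
exp(-rT) = 0.99551011; exp(-qT) = 1.00000000
C = S_0 * exp(-qT) * N(d1) - K * exp(-rT) * N(d2)
N(d1) = 0.62876340; N(d2) = 0.51542173
C = 9.0400 * 1.00000000 * 0.62876340 - 8.6100 * 0.99551011 * 0.51542173 = 1.2662

Answer: Price = 1.2662


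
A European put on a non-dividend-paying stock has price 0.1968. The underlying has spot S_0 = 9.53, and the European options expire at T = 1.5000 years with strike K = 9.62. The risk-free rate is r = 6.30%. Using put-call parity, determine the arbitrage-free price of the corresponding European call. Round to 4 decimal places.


Answer: Call price = 0.9743

Derivation:
Put-call parity: C - P = S_0 * exp(-qT) - K * exp(-rT).
S_0 * exp(-qT) = 9.5300 * 1.00000000 = 9.53000000
K * exp(-rT) = 9.6200 * 0.90982773 = 8.75254281
C = P + S*exp(-qT) - K*exp(-rT)
C = 0.1968 + 9.53000000 - 8.75254281 = 0.9743


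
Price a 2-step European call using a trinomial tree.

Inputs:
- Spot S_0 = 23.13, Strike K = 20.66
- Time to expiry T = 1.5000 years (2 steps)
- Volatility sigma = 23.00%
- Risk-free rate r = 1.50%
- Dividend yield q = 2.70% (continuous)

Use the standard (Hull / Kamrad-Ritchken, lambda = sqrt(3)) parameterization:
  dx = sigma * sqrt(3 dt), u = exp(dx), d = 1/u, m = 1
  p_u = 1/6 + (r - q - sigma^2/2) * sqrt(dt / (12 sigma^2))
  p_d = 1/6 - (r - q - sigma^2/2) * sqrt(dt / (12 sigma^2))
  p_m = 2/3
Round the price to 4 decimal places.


dt = T/N = 0.750000; dx = sigma*sqrt(3*dt) = 0.345000
u = exp(dx) = 1.411990; d = 1/u = 0.708220
p_u = 0.124873, p_m = 0.666667, p_d = 0.208460
Discount per step: exp(-r*dt) = 0.988813
Stock lattice S(k, j) with j the centered position index:
  k=0: S(0,+0) = 23.1300
  k=1: S(1,-1) = 16.3811; S(1,+0) = 23.1300; S(1,+1) = 32.6593
  k=2: S(2,-2) = 11.6015; S(2,-1) = 16.3811; S(2,+0) = 23.1300; S(2,+1) = 32.6593; S(2,+2) = 46.1146
Terminal payoffs V(N, j) = max(S_T - K, 0):
  V(2,-2) = 0.000000; V(2,-1) = 0.000000; V(2,+0) = 2.470000; V(2,+1) = 11.999327; V(2,+2) = 25.454640
Backward induction: V(k, j) = exp(-r*dt) * [p_u * V(k+1, j+1) + p_m * V(k+1, j) + p_d * V(k+1, j-1)]
  V(1,-1) = exp(-r*dt) * [p_u*2.470000 + p_m*0.000000 + p_d*0.000000] = 0.304986
  V(1,+0) = exp(-r*dt) * [p_u*11.999327 + p_m*2.470000 + p_d*0.000000] = 3.109877
  V(1,+1) = exp(-r*dt) * [p_u*25.454640 + p_m*11.999327 + p_d*2.470000] = 11.562240
  V(0,+0) = exp(-r*dt) * [p_u*11.562240 + p_m*3.109877 + p_d*0.304986] = 3.540586

Answer: Price = V(0,0) = 3.5406


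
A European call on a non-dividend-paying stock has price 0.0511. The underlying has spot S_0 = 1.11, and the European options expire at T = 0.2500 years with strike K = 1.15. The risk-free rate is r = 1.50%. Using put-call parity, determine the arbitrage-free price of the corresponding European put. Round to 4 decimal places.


Answer: Put price = 0.0868

Derivation:
Put-call parity: C - P = S_0 * exp(-qT) - K * exp(-rT).
S_0 * exp(-qT) = 1.1100 * 1.00000000 = 1.11000000
K * exp(-rT) = 1.1500 * 0.99625702 = 1.14569558
P = C - S*exp(-qT) + K*exp(-rT)
P = 0.0511 - 1.11000000 + 1.14569558 = 0.0868


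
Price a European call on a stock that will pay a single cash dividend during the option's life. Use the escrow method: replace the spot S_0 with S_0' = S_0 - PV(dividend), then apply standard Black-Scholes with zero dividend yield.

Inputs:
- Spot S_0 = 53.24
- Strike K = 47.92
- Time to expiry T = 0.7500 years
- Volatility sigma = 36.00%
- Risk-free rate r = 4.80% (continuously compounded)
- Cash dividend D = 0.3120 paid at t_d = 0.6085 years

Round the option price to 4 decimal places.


Answer: Price = 10.0636

Derivation:
PV(D) = D * exp(-r * t_d) = 0.3120 * 0.97121443 = 0.30301890
S_0' = S_0 - PV(D) = 53.2400 - 0.30301890 = 52.93698110
d1 = (ln(S_0'/K) + (r + sigma^2/2)*T) / (sigma*sqrt(T)) = 0.59072304
d2 = d1 - sigma*sqrt(T) = 0.27895389
exp(-rT) = 0.96464029
N(d1) = 0.72264700; N(d2) = 0.60985990
C = S_0' * N(d1) - K * exp(-rT) * N(d2) = 52.93698110 * 0.72264700 - 47.9200 * 0.96464029 * 0.60985990 = 10.0636


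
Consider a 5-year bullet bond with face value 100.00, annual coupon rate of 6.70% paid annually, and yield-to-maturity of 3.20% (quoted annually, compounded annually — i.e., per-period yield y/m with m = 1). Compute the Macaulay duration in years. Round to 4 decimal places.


Answer: Macaulay duration = 4.4571 years

Derivation:
Coupon per period c = face * coupon_rate / m = 6.700000
Periods per year m = 1; per-period yield y/m = 0.032000
Number of cashflows N = 5
Cashflows (t years, CF_t, discount factor 1/(1+y/m)^(m*t), PV):
  t = 1.0000: CF_t = 6.700000, DF = 0.968992, PV = 6.492248
  t = 2.0000: CF_t = 6.700000, DF = 0.938946, PV = 6.290938
  t = 3.0000: CF_t = 6.700000, DF = 0.909831, PV = 6.095870
  t = 4.0000: CF_t = 6.700000, DF = 0.881620, PV = 5.906851
  t = 5.0000: CF_t = 106.700000, DF = 0.854283, PV = 91.151944
Price P = sum_t PV_t = 115.937851
Macaulay numerator sum_t t * PV_t:
  t * PV_t at t = 1.0000: 6.492248
  t * PV_t at t = 2.0000: 12.581876
  t * PV_t at t = 3.0000: 18.287611
  t * PV_t at t = 4.0000: 23.627404
  t * PV_t at t = 5.0000: 455.759718
Macaulay duration D = (sum_t t * PV_t) / P = 516.748856 / 115.937851 = 4.457120


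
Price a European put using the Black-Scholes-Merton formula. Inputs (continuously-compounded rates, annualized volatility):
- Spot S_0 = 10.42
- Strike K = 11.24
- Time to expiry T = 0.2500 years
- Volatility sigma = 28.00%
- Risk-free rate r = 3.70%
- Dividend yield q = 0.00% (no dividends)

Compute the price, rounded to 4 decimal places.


d1 = (ln(S/K) + (r - q + 0.5*sigma^2) * T) / (sigma * sqrt(T)) = -0.40501292
d2 = d1 - sigma * sqrt(T) = -0.54501292
exp(-rT) = 0.99079265; exp(-qT) = 1.00000000
P = K * exp(-rT) * N(-d2) - S_0 * exp(-qT) * N(-d1)
N(-d1) = 0.65726599; N(-d2) = 0.70712768
P = 11.2400 * 0.99079265 * 0.70712768 - 10.4200 * 1.00000000 * 0.65726599 = 1.0262

Answer: Price = 1.0262


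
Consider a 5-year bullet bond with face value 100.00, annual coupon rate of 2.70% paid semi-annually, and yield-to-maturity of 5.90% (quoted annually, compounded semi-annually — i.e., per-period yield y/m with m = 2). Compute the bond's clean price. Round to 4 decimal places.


Coupon per period c = face * coupon_rate / m = 1.350000
Periods per year m = 2; per-period yield y/m = 0.029500
Number of cashflows N = 10
Cashflows (t years, CF_t, discount factor 1/(1+y/m)^(m*t), PV):
  t = 0.5000: CF_t = 1.350000, DF = 0.971345, PV = 1.311316
  t = 1.0000: CF_t = 1.350000, DF = 0.943512, PV = 1.273741
  t = 1.5000: CF_t = 1.350000, DF = 0.916476, PV = 1.237242
  t = 2.0000: CF_t = 1.350000, DF = 0.890214, PV = 1.201789
  t = 2.5000: CF_t = 1.350000, DF = 0.864706, PV = 1.167352
  t = 3.0000: CF_t = 1.350000, DF = 0.839928, PV = 1.133902
  t = 3.5000: CF_t = 1.350000, DF = 0.815860, PV = 1.101411
  t = 4.0000: CF_t = 1.350000, DF = 0.792482, PV = 1.069850
  t = 4.5000: CF_t = 1.350000, DF = 0.769773, PV = 1.039194
  t = 5.0000: CF_t = 101.350000, DF = 0.747716, PV = 75.780985
Price P = sum_t PV_t = 86.316783

Answer: Price = 86.3168


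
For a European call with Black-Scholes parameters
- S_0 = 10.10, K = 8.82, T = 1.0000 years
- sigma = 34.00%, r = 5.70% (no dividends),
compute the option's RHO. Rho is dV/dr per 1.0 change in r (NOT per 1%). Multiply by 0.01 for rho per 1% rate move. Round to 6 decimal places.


d1 = 0.7362163348; d2 = 0.3962163348
phi(d1) = 0.3042377597; exp(-qT) = 1.0000000000; exp(-rT) = 0.9445940694
N(d2) = 0.6540272790
Rho = K*T*exp(-rT)*N(d2) = 8.8200 * 1.0000 * 0.9445940694 * 0.6540272790 = 5.448910

Answer: Rho = 5.448910


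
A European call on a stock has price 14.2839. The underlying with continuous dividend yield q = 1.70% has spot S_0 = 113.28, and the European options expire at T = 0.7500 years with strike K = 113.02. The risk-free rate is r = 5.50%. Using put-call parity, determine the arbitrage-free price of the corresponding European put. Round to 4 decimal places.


Answer: Put price = 10.8918

Derivation:
Put-call parity: C - P = S_0 * exp(-qT) - K * exp(-rT).
S_0 * exp(-qT) = 113.2800 * 0.98733094 = 111.84484853
K * exp(-rT) = 113.0200 * 0.95958920 = 108.45277168
P = C - S*exp(-qT) + K*exp(-rT)
P = 14.2839 - 111.84484853 + 108.45277168 = 10.8918


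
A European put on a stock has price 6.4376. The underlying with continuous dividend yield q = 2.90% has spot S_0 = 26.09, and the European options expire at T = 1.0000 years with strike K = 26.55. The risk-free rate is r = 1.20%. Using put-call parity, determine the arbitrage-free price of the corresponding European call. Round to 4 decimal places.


Answer: Call price = 5.5486

Derivation:
Put-call parity: C - P = S_0 * exp(-qT) - K * exp(-rT).
S_0 * exp(-qT) = 26.0900 * 0.97141646 = 25.34425556
K * exp(-rT) = 26.5500 * 0.98807171 = 26.23330398
C = P + S*exp(-qT) - K*exp(-rT)
C = 6.4376 + 25.34425556 - 26.23330398 = 5.5486


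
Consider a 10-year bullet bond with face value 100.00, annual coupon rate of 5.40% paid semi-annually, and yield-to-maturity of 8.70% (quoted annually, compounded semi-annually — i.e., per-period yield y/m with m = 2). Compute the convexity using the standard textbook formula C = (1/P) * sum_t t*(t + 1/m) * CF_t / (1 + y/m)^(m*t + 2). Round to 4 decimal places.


Coupon per period c = face * coupon_rate / m = 2.700000
Periods per year m = 2; per-period yield y/m = 0.043500
Number of cashflows N = 20
Cashflows (t years, CF_t, discount factor 1/(1+y/m)^(m*t), PV):
  t = 0.5000: CF_t = 2.700000, DF = 0.958313, PV = 2.587446
  t = 1.0000: CF_t = 2.700000, DF = 0.918365, PV = 2.479584
  t = 1.5000: CF_t = 2.700000, DF = 0.880081, PV = 2.376219
  t = 2.0000: CF_t = 2.700000, DF = 0.843393, PV = 2.277162
  t = 2.5000: CF_t = 2.700000, DF = 0.808235, PV = 2.182235
  t = 3.0000: CF_t = 2.700000, DF = 0.774543, PV = 2.091265
  t = 3.5000: CF_t = 2.700000, DF = 0.742254, PV = 2.004087
  t = 4.0000: CF_t = 2.700000, DF = 0.711312, PV = 1.920543
  t = 4.5000: CF_t = 2.700000, DF = 0.681660, PV = 1.840482
  t = 5.0000: CF_t = 2.700000, DF = 0.653244, PV = 1.763759
  t = 5.5000: CF_t = 2.700000, DF = 0.626013, PV = 1.690234
  t = 6.0000: CF_t = 2.700000, DF = 0.599916, PV = 1.619774
  t = 6.5000: CF_t = 2.700000, DF = 0.574908, PV = 1.552251
  t = 7.0000: CF_t = 2.700000, DF = 0.550942, PV = 1.487543
  t = 7.5000: CF_t = 2.700000, DF = 0.527975, PV = 1.425532
  t = 8.0000: CF_t = 2.700000, DF = 0.505965, PV = 1.366106
  t = 8.5000: CF_t = 2.700000, DF = 0.484873, PV = 1.309158
  t = 9.0000: CF_t = 2.700000, DF = 0.464661, PV = 1.254584
  t = 9.5000: CF_t = 2.700000, DF = 0.445290, PV = 1.202284
  t = 10.0000: CF_t = 102.700000, DF = 0.426728, PV = 43.824945
Price P = sum_t PV_t = 78.255192
Convexity numerator sum_t t*(t + 1/m) * CF_t / (1+y/m)^(m*t + 2):
  t = 0.5000: term = 1.188109
  t = 1.0000: term = 3.415743
  t = 1.5000: term = 6.546705
  t = 2.0000: term = 10.456324
  t = 2.5000: term = 15.030653
  t = 3.0000: term = 20.165706
  t = 3.5000: term = 25.766754
  t = 4.0000: term = 31.747661
  t = 4.5000: term = 38.030260
  t = 5.0000: term = 44.543775
  t = 5.5000: term = 51.224274
  t = 6.0000: term = 58.014162
  t = 6.5000: term = 64.861705
  t = 7.0000: term = 71.720583
  t = 7.5000: term = 78.549479
  t = 8.0000: term = 85.311684
  t = 8.5000: term = 91.974743
  t = 9.0000: term = 98.510112
  t = 9.5000: term = 104.892841
  t = 10.0000: term = 4225.963754
Convexity = (1/P) * sum = 5127.915028 / 78.255192 = 65.528112

Answer: Convexity = 65.5281


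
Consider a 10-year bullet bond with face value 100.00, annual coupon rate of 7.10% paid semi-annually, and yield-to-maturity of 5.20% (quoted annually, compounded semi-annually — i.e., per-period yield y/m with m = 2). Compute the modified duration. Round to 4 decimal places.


Coupon per period c = face * coupon_rate / m = 3.550000
Periods per year m = 2; per-period yield y/m = 0.026000
Number of cashflows N = 20
Cashflows (t years, CF_t, discount factor 1/(1+y/m)^(m*t), PV):
  t = 0.5000: CF_t = 3.550000, DF = 0.974659, PV = 3.460039
  t = 1.0000: CF_t = 3.550000, DF = 0.949960, PV = 3.372358
  t = 1.5000: CF_t = 3.550000, DF = 0.925887, PV = 3.286898
  t = 2.0000: CF_t = 3.550000, DF = 0.902424, PV = 3.203605
  t = 2.5000: CF_t = 3.550000, DF = 0.879555, PV = 3.122422
  t = 3.0000: CF_t = 3.550000, DF = 0.857266, PV = 3.043296
  t = 3.5000: CF_t = 3.550000, DF = 0.835542, PV = 2.966175
  t = 4.0000: CF_t = 3.550000, DF = 0.814369, PV = 2.891009
  t = 4.5000: CF_t = 3.550000, DF = 0.793732, PV = 2.817748
  t = 5.0000: CF_t = 3.550000, DF = 0.773618, PV = 2.746343
  t = 5.5000: CF_t = 3.550000, DF = 0.754013, PV = 2.676747
  t = 6.0000: CF_t = 3.550000, DF = 0.734906, PV = 2.608916
  t = 6.5000: CF_t = 3.550000, DF = 0.716282, PV = 2.542803
  t = 7.0000: CF_t = 3.550000, DF = 0.698131, PV = 2.478365
  t = 7.5000: CF_t = 3.550000, DF = 0.680440, PV = 2.415561
  t = 8.0000: CF_t = 3.550000, DF = 0.663197, PV = 2.354348
  t = 8.5000: CF_t = 3.550000, DF = 0.646390, PV = 2.294686
  t = 9.0000: CF_t = 3.550000, DF = 0.630010, PV = 2.236536
  t = 9.5000: CF_t = 3.550000, DF = 0.614045, PV = 2.179859
  t = 10.0000: CF_t = 103.550000, DF = 0.598484, PV = 61.973052
Price P = sum_t PV_t = 114.670765
First compute Macaulay numerator sum_t t * PV_t:
  t * PV_t at t = 0.5000: 1.730019
  t * PV_t at t = 1.0000: 3.372358
  t * PV_t at t = 1.5000: 4.930347
  t * PV_t at t = 2.0000: 6.407209
  t * PV_t at t = 2.5000: 7.806054
  t * PV_t at t = 3.0000: 9.129888
  t * PV_t at t = 3.5000: 10.381614
  t * PV_t at t = 4.0000: 11.564037
  t * PV_t at t = 4.5000: 12.679865
  t * PV_t at t = 5.0000: 13.731714
  t * PV_t at t = 5.5000: 14.722111
  t * PV_t at t = 6.0000: 15.653493
  t * PV_t at t = 6.5000: 16.528218
  t * PV_t at t = 7.0000: 17.348556
  t * PV_t at t = 7.5000: 18.116705
  t * PV_t at t = 8.0000: 18.834781
  t * PV_t at t = 8.5000: 19.504829
  t * PV_t at t = 9.0000: 20.128822
  t * PV_t at t = 9.5000: 20.708665
  t * PV_t at t = 10.0000: 619.730525
Macaulay duration D = 863.009809 / 114.670765 = 7.525979
Modified duration = D / (1 + y/m) = 7.525979 / (1 + 0.026000) = 7.335263

Answer: Modified duration = 7.3353


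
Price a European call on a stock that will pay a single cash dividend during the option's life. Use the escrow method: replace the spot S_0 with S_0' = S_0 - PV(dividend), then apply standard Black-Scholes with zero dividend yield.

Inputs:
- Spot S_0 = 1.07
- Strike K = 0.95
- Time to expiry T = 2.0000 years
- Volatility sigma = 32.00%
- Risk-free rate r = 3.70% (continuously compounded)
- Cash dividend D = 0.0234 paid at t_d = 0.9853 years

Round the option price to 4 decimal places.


PV(D) = D * exp(-r * t_d) = 0.0234 * 0.96420042 = 0.02256229
S_0' = S_0 - PV(D) = 1.0700 - 0.02256229 = 1.04743771
d1 = (ln(S_0'/K) + (r + sigma^2/2)*T) / (sigma*sqrt(T)) = 0.60554901
d2 = d1 - sigma*sqrt(T) = 0.15300067
exp(-rT) = 0.92867169
N(d1) = 0.72759287; N(d2) = 0.56080113
C = S_0' * N(d1) - K * exp(-rT) * N(d2) = 1.04743771 * 0.72759287 - 0.9500 * 0.92867169 * 0.56080113 = 0.2673

Answer: Price = 0.2673


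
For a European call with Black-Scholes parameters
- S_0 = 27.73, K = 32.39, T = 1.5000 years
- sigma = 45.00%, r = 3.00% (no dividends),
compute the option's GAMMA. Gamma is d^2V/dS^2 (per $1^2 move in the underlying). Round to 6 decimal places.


d1 = 0.0753719360; d2 = -0.4757632561
phi(d1) = 0.3978107069; exp(-qT) = 1.0000000000; exp(-rT) = 0.9559974818
Gamma = exp(-qT) * phi(d1) / (S * sigma * sqrt(T)) = 1.0000000000 * 0.3978107069 / (27.7300 * 0.4500 * 1.2247448714) = 0.026030

Answer: Gamma = 0.026030


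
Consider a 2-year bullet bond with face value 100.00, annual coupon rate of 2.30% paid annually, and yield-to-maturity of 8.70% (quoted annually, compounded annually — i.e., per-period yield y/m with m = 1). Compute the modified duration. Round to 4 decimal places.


Answer: Modified duration = 1.8180

Derivation:
Coupon per period c = face * coupon_rate / m = 2.300000
Periods per year m = 1; per-period yield y/m = 0.087000
Number of cashflows N = 2
Cashflows (t years, CF_t, discount factor 1/(1+y/m)^(m*t), PV):
  t = 1.0000: CF_t = 2.300000, DF = 0.919963, PV = 2.115915
  t = 2.0000: CF_t = 102.300000, DF = 0.846332, PV = 86.579793
Price P = sum_t PV_t = 88.695709
First compute Macaulay numerator sum_t t * PV_t:
  t * PV_t at t = 1.0000: 2.115915
  t * PV_t at t = 2.0000: 173.159587
Macaulay duration D = 175.275502 / 88.695709 = 1.976144
Modified duration = D / (1 + y/m) = 1.976144 / (1 + 0.087000) = 1.817980


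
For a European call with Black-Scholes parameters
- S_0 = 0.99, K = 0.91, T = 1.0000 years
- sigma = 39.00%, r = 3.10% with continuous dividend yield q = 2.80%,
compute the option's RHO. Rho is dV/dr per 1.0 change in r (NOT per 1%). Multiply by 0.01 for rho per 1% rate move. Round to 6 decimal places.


d1 = 0.4187444708; d2 = 0.0287444708
phi(d1) = 0.3654550465; exp(-qT) = 0.9723883668; exp(-rT) = 0.9694755731
N(d2) = 0.5114658058
Rho = K*T*exp(-rT)*N(d2) = 0.9100 * 1.0000 * 0.9694755731 * 0.5114658058 = 0.451227

Answer: Rho = 0.451227


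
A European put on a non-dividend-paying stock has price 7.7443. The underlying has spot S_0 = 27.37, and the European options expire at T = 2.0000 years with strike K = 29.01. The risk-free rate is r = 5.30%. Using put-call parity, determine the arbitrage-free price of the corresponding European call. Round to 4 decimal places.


Answer: Call price = 9.0220

Derivation:
Put-call parity: C - P = S_0 * exp(-qT) - K * exp(-rT).
S_0 * exp(-qT) = 27.3700 * 1.00000000 = 27.37000000
K * exp(-rT) = 29.0100 * 0.89942465 = 26.09230904
C = P + S*exp(-qT) - K*exp(-rT)
C = 7.7443 + 27.37000000 - 26.09230904 = 9.0220


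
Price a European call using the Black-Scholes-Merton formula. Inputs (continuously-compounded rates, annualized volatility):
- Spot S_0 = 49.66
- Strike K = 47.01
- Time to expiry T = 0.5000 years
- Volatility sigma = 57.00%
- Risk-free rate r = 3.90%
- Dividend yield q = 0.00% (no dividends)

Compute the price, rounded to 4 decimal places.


Answer: Price = 9.5540

Derivation:
d1 = (ln(S/K) + (r - q + 0.5*sigma^2) * T) / (sigma * sqrt(T)) = 0.38596725
d2 = d1 - sigma * sqrt(T) = -0.01708361
exp(-rT) = 0.98068890; exp(-qT) = 1.00000000
C = S_0 * exp(-qT) * N(d1) - K * exp(-rT) * N(d2)
N(d1) = 0.65023954; N(d2) = 0.49318496
C = 49.6600 * 1.00000000 * 0.65023954 - 47.0100 * 0.98068890 * 0.49318496 = 9.5540


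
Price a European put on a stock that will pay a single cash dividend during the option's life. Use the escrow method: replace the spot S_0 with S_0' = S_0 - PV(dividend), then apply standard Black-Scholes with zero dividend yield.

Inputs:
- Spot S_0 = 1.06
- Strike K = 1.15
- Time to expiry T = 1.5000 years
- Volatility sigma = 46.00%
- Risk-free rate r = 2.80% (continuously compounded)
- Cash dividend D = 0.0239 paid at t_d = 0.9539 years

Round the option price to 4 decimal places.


PV(D) = D * exp(-r * t_d) = 0.0239 * 0.97364434 = 0.02327010
S_0' = S_0 - PV(D) = 1.0600 - 0.02327010 = 1.03672990
d1 = (ln(S_0'/K) + (r + sigma^2/2)*T) / (sigma*sqrt(T)) = 0.17219112
d2 = d1 - sigma*sqrt(T) = -0.39119152
exp(-rT) = 0.95886978
N(-d1) = 0.43164364; N(-d2) = 0.65217216
P = K * exp(-rT) * N(-d2) - S_0' * N(-d1) = 1.1500 * 0.95886978 * 0.65217216 - 1.03672990 * 0.43164364 = 0.2717

Answer: Price = 0.2717


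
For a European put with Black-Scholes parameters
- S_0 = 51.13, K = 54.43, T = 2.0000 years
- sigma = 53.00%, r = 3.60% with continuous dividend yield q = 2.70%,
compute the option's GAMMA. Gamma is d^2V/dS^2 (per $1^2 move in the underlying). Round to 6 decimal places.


Answer: Gamma = 0.009384

Derivation:
d1 = 0.3153375200; d2 = -0.4341956681
phi(d1) = 0.3795923334; exp(-qT) = 0.9474321065; exp(-rT) = 0.9305308958
Gamma = exp(-qT) * phi(d1) / (S * sigma * sqrt(T)) = 0.9474321065 * 0.3795923334 / (51.1300 * 0.5300 * 1.4142135624) = 0.009384


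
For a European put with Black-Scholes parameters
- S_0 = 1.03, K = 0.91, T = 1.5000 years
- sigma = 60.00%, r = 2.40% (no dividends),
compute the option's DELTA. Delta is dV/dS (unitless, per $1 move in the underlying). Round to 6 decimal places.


d1 = 0.5849782701; d2 = -0.1498686527
phi(d1) = 0.3362036096; exp(-qT) = 1.0000000000; exp(-rT) = 0.9646402935
N(-d1) = 0.2792811640
Delta = -exp(-qT) * N(-d1) = -1.0000000000 * 0.2792811640 = -0.279281

Answer: Delta = -0.279281


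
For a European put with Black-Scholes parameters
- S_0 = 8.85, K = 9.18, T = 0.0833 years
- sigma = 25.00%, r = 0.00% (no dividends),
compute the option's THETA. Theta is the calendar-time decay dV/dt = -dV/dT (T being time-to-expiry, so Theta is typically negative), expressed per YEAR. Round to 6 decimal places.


d1 = -0.4713038278; d2 = -0.5434581762
phi(d1) = 0.3570061815; exp(-qT) = 1.0000000000; exp(-rT) = 1.0000000000
Theta = -S*exp(-qT)*phi(d1)*sigma/(2*sqrt(T)) + r*K*exp(-rT)*N(-d2) - q*S*exp(-qT)*N(-d1)
N(-d1) = 0.6812881087; N(-d2) = 0.7065928101; sqrt(T) = 0.2886173938
Term 1 = -8.8500 * 1.0000000000 * 0.3570061815 * 0.2500 / (2 * 0.2886173938) = -1.3683793727
Term 2 = 0.0000 * 9.1800 * 1.0000000000 * 0.7065928101 = 0.0000000000
Term 3 = 0 (no dividend yield, q = 0)
Theta = -1.3683793727 + (0.0000000000) + (0.0000000000) = -1.368379

Answer: Theta = -1.368379


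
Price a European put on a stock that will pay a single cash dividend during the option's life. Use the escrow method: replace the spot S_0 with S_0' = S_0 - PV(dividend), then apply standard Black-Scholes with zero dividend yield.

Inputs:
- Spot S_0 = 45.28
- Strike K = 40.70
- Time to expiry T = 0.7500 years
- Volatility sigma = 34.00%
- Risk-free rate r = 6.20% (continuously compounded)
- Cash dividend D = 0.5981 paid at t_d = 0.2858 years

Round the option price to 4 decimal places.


PV(D) = D * exp(-r * t_d) = 0.5981 * 0.98243647 = 0.58759525
S_0' = S_0 - PV(D) = 45.2800 - 0.58759525 = 44.69240475
d1 = (ln(S_0'/K) + (r + sigma^2/2)*T) / (sigma*sqrt(T)) = 0.62294558
d2 = d1 - sigma*sqrt(T) = 0.32849695
exp(-rT) = 0.95456456
N(-d1) = 0.26666014; N(-d2) = 0.37126798
P = K * exp(-rT) * N(-d2) - S_0' * N(-d1) = 40.7000 * 0.95456456 * 0.37126798 - 44.69240475 * 0.26666014 = 2.5064

Answer: Price = 2.5064


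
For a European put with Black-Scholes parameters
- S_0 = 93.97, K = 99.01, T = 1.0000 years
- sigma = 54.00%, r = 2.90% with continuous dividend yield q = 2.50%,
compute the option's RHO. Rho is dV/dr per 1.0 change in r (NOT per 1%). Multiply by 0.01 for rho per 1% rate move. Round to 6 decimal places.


d1 = 0.1806569023; d2 = -0.3593430977
phi(d1) = 0.3924849873; exp(-qT) = 0.9753099120; exp(-rT) = 0.9714164645
N(-d2) = 0.6403307814
Rho = -K*T*exp(-rT)*N(-d2) = -99.0100 * 1.0000 * 0.9714164645 * 0.6403307814 = -61.586979

Answer: Rho = -61.586979


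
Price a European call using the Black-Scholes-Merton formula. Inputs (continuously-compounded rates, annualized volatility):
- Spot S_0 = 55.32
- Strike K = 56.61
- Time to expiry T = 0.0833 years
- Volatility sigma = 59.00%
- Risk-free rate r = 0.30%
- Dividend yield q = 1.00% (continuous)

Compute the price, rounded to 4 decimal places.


Answer: Price = 3.1707

Derivation:
d1 = (ln(S/K) + (r - q + 0.5*sigma^2) * T) / (sigma * sqrt(T)) = -0.05365074
d2 = d1 - sigma * sqrt(T) = -0.22393500
exp(-rT) = 0.99975013; exp(-qT) = 0.99916735
C = S_0 * exp(-qT) * N(d1) - K * exp(-rT) * N(d2)
N(d1) = 0.47860672; N(d2) = 0.41140394
C = 55.3200 * 0.99916735 * 0.47860672 - 56.6100 * 0.99975013 * 0.41140394 = 3.1707


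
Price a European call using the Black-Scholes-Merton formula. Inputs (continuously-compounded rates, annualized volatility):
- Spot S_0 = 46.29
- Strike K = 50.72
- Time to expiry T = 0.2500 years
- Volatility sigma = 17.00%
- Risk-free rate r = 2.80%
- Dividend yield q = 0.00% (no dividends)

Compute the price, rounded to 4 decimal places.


Answer: Price = 0.3464

Derivation:
d1 = (ln(S/K) + (r - q + 0.5*sigma^2) * T) / (sigma * sqrt(T)) = -0.95037477
d2 = d1 - sigma * sqrt(T) = -1.03537477
exp(-rT) = 0.99302444; exp(-qT) = 1.00000000
C = S_0 * exp(-qT) * N(d1) - K * exp(-rT) * N(d2)
N(d1) = 0.17096093; N(d2) = 0.15024696
C = 46.2900 * 1.00000000 * 0.17096093 - 50.7200 * 0.99302444 * 0.15024696 = 0.3464


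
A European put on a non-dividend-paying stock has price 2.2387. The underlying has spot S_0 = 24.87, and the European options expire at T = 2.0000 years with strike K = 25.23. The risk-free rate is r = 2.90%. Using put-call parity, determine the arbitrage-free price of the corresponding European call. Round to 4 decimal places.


Answer: Call price = 3.3004

Derivation:
Put-call parity: C - P = S_0 * exp(-qT) - K * exp(-rT).
S_0 * exp(-qT) = 24.8700 * 1.00000000 = 24.87000000
K * exp(-rT) = 25.2300 * 0.94364995 = 23.80828817
C = P + S*exp(-qT) - K*exp(-rT)
C = 2.2387 + 24.87000000 - 23.80828817 = 3.3004


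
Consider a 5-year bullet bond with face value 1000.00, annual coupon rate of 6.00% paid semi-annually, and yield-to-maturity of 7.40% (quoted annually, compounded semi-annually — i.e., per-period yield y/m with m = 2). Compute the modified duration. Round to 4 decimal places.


Coupon per period c = face * coupon_rate / m = 30.000000
Periods per year m = 2; per-period yield y/m = 0.037000
Number of cashflows N = 10
Cashflows (t years, CF_t, discount factor 1/(1+y/m)^(m*t), PV):
  t = 0.5000: CF_t = 30.000000, DF = 0.964320, PV = 28.929605
  t = 1.0000: CF_t = 30.000000, DF = 0.929913, PV = 27.897401
  t = 1.5000: CF_t = 30.000000, DF = 0.896734, PV = 26.902026
  t = 2.0000: CF_t = 30.000000, DF = 0.864739, PV = 25.942166
  t = 2.5000: CF_t = 30.000000, DF = 0.833885, PV = 25.016553
  t = 3.0000: CF_t = 30.000000, DF = 0.804132, PV = 24.123966
  t = 3.5000: CF_t = 30.000000, DF = 0.775441, PV = 23.263227
  t = 4.0000: CF_t = 30.000000, DF = 0.747773, PV = 22.433199
  t = 4.5000: CF_t = 30.000000, DF = 0.721093, PV = 21.632786
  t = 5.0000: CF_t = 1030.000000, DF = 0.695364, PV = 716.225305
Price P = sum_t PV_t = 942.366233
First compute Macaulay numerator sum_t t * PV_t:
  t * PV_t at t = 0.5000: 14.464802
  t * PV_t at t = 1.0000: 27.897401
  t * PV_t at t = 1.5000: 40.353039
  t * PV_t at t = 2.0000: 51.884331
  t * PV_t at t = 2.5000: 62.541383
  t * PV_t at t = 3.0000: 72.371899
  t * PV_t at t = 3.5000: 81.421295
  t * PV_t at t = 4.0000: 89.732795
  t * PV_t at t = 4.5000: 97.347535
  t * PV_t at t = 5.0000: 3581.126523
Macaulay duration D = 4119.141004 / 942.366233 = 4.371062
Modified duration = D / (1 + y/m) = 4.371062 / (1 + 0.037000) = 4.215103

Answer: Modified duration = 4.2151


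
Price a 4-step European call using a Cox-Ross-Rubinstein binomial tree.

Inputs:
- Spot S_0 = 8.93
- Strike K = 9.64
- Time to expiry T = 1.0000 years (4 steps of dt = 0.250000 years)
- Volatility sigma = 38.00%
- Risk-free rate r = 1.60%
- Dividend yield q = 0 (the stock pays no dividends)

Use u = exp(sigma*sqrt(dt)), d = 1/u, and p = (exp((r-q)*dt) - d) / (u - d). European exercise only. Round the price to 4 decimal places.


dt = T/N = 0.250000
u = exp(sigma*sqrt(dt)) = 1.209250; d = 1/u = 0.826959
p = (exp((r-q)*dt) - d) / (u - d) = 0.463127
Discount per step: exp(-r*dt) = 0.996008
Stock lattice S(k, i) with i counting down-moves:
  k=0: S(0,0) = 8.9300
  k=1: S(1,0) = 10.7986; S(1,1) = 7.3847
  k=2: S(2,0) = 13.0582; S(2,1) = 8.9300; S(2,2) = 6.1069
  k=3: S(3,0) = 15.7906; S(3,1) = 10.7986; S(3,2) = 7.3847; S(3,3) = 5.0501
  k=4: S(4,0) = 19.0948; S(4,1) = 13.0582; S(4,2) = 8.9300; S(4,3) = 6.1069; S(4,4) = 4.1763
Terminal payoffs V(N, i) = max(S_T - K, 0):
  V(4,0) = 9.454807; V(4,1) = 3.418201; V(4,2) = 0.000000; V(4,3) = 0.000000; V(4,4) = 0.000000
Backward induction: V(k, i) = exp(-r*dt) * [p * V(k+1, i) + (1-p) * V(k+1, i+1)].
  V(3,0) = exp(-r*dt) * [p*9.454807 + (1-p)*3.418201] = 6.189108
  V(3,1) = exp(-r*dt) * [p*3.418201 + (1-p)*0.000000] = 1.576740
  V(3,2) = exp(-r*dt) * [p*0.000000 + (1-p)*0.000000] = 0.000000
  V(3,3) = exp(-r*dt) * [p*0.000000 + (1-p)*0.000000] = 0.000000
  V(2,0) = exp(-r*dt) * [p*6.189108 + (1-p)*1.576740] = 3.698029
  V(2,1) = exp(-r*dt) * [p*1.576740 + (1-p)*0.000000] = 0.727315
  V(2,2) = exp(-r*dt) * [p*0.000000 + (1-p)*0.000000] = 0.000000
  V(1,0) = exp(-r*dt) * [p*3.698029 + (1-p)*0.727315] = 2.094736
  V(1,1) = exp(-r*dt) * [p*0.727315 + (1-p)*0.000000] = 0.335494
  V(0,0) = exp(-r*dt) * [p*2.094736 + (1-p)*0.335494] = 1.145654

Answer: Price = V(0,0) = 1.1457


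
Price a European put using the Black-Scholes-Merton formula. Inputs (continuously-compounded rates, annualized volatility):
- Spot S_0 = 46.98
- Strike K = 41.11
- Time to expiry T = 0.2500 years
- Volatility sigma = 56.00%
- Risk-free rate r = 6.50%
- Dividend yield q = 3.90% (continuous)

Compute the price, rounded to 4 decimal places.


Answer: Price = 2.3909

Derivation:
d1 = (ln(S/K) + (r - q + 0.5*sigma^2) * T) / (sigma * sqrt(T)) = 0.63989492
d2 = d1 - sigma * sqrt(T) = 0.35989492
exp(-rT) = 0.98388132; exp(-qT) = 0.99029738
P = K * exp(-rT) * N(-d2) - S_0 * exp(-qT) * N(-d1)
N(-d1) = 0.26112046; N(-d2) = 0.35946286
P = 41.1100 * 0.98388132 * 0.35946286 - 46.9800 * 0.99029738 * 0.26112046 = 2.3909


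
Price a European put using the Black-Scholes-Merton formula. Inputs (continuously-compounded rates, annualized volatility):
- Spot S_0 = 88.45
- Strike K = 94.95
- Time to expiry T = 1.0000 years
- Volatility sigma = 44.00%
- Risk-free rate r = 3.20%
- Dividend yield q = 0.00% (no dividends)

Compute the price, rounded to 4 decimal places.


Answer: Price = 17.5225

Derivation:
d1 = (ln(S/K) + (r - q + 0.5*sigma^2) * T) / (sigma * sqrt(T)) = 0.13156133
d2 = d1 - sigma * sqrt(T) = -0.30843867
exp(-rT) = 0.96850658; exp(-qT) = 1.00000000
P = K * exp(-rT) * N(-d2) - S_0 * exp(-qT) * N(-d1)
N(-d1) = 0.44766564; N(-d2) = 0.62112572
P = 94.9500 * 0.96850658 * 0.62112572 - 88.4500 * 1.00000000 * 0.44766564 = 17.5225


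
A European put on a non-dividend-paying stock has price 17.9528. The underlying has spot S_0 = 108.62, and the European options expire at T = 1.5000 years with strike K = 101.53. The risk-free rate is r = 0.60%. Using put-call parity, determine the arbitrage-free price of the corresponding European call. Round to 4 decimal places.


Put-call parity: C - P = S_0 * exp(-qT) - K * exp(-rT).
S_0 * exp(-qT) = 108.6200 * 1.00000000 = 108.62000000
K * exp(-rT) = 101.5300 * 0.99104038 = 100.62032966
C = P + S*exp(-qT) - K*exp(-rT)
C = 17.9528 + 108.62000000 - 100.62032966 = 25.9525

Answer: Call price = 25.9525


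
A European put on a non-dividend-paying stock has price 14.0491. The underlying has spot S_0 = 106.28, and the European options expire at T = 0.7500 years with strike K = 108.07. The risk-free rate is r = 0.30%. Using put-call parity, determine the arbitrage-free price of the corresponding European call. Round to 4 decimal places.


Put-call parity: C - P = S_0 * exp(-qT) - K * exp(-rT).
S_0 * exp(-qT) = 106.2800 * 1.00000000 = 106.28000000
K * exp(-rT) = 108.0700 * 0.99775253 = 107.82711585
C = P + S*exp(-qT) - K*exp(-rT)
C = 14.0491 + 106.28000000 - 107.82711585 = 12.5020

Answer: Call price = 12.5020


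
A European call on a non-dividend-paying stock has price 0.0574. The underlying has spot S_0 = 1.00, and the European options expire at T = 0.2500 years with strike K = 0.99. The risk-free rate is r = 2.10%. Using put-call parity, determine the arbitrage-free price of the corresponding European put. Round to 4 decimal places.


Answer: Put price = 0.0422

Derivation:
Put-call parity: C - P = S_0 * exp(-qT) - K * exp(-rT).
S_0 * exp(-qT) = 1.0000 * 1.00000000 = 1.00000000
K * exp(-rT) = 0.9900 * 0.99476376 = 0.98481612
P = C - S*exp(-qT) + K*exp(-rT)
P = 0.0574 - 1.00000000 + 0.98481612 = 0.0422


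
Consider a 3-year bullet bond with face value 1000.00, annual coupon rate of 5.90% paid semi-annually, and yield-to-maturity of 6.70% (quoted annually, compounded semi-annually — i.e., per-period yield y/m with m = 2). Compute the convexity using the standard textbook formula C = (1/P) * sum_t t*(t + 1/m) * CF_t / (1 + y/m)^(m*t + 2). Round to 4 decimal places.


Answer: Convexity = 8.9198

Derivation:
Coupon per period c = face * coupon_rate / m = 29.500000
Periods per year m = 2; per-period yield y/m = 0.033500
Number of cashflows N = 6
Cashflows (t years, CF_t, discount factor 1/(1+y/m)^(m*t), PV):
  t = 0.5000: CF_t = 29.500000, DF = 0.967586, PV = 28.543783
  t = 1.0000: CF_t = 29.500000, DF = 0.936222, PV = 27.618561
  t = 1.5000: CF_t = 29.500000, DF = 0.905876, PV = 26.723330
  t = 2.0000: CF_t = 29.500000, DF = 0.876512, PV = 25.857116
  t = 2.5000: CF_t = 29.500000, DF = 0.848101, PV = 25.018981
  t = 3.0000: CF_t = 1029.500000, DF = 0.820611, PV = 844.818597
Price P = sum_t PV_t = 978.580368
Convexity numerator sum_t t*(t + 1/m) * CF_t / (1+y/m)^(m*t + 2):
  t = 0.5000: term = 13.361665
  t = 1.0000: term = 38.785675
  t = 1.5000: term = 75.056942
  t = 2.0000: term = 121.040061
  t = 2.5000: term = 175.674980
  t = 3.0000: term = 8304.850183
Convexity = (1/P) * sum = 8728.769506 / 978.580368 = 8.919829


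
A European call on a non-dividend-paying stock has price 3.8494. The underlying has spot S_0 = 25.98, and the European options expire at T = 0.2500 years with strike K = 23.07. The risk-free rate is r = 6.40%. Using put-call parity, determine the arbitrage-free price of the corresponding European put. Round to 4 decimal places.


Put-call parity: C - P = S_0 * exp(-qT) - K * exp(-rT).
S_0 * exp(-qT) = 25.9800 * 1.00000000 = 25.98000000
K * exp(-rT) = 23.0700 * 0.98412732 = 22.70381727
P = C - S*exp(-qT) + K*exp(-rT)
P = 3.8494 - 25.98000000 + 22.70381727 = 0.5732

Answer: Put price = 0.5732


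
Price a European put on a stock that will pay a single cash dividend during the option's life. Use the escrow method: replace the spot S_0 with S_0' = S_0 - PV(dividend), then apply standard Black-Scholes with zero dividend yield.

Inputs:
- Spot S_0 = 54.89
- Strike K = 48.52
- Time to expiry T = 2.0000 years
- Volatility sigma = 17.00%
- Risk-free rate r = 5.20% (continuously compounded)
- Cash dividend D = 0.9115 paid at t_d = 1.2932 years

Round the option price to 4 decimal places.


Answer: Price = 1.2107

Derivation:
PV(D) = D * exp(-r * t_d) = 0.9115 * 0.93496480 = 0.85222041
S_0' = S_0 - PV(D) = 54.8900 - 0.85222041 = 54.03777959
d1 = (ln(S_0'/K) + (r + sigma^2/2)*T) / (sigma*sqrt(T)) = 1.00079460
d2 = d1 - sigma*sqrt(T) = 0.76037829
exp(-rT) = 0.90122530
N(-d1) = 0.15846306; N(-d2) = 0.22351425
P = K * exp(-rT) * N(-d2) - S_0' * N(-d1) = 48.5200 * 0.90122530 * 0.22351425 - 54.03777959 * 0.15846306 = 1.2107


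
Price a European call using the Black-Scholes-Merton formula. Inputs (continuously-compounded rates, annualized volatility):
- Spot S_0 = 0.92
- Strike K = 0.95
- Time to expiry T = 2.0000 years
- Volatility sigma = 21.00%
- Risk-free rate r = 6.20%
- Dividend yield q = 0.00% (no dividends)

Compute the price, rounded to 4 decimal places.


Answer: Price = 0.1491

Derivation:
d1 = (ln(S/K) + (r - q + 0.5*sigma^2) * T) / (sigma * sqrt(T)) = 0.45797517
d2 = d1 - sigma * sqrt(T) = 0.16099032
exp(-rT) = 0.88337984; exp(-qT) = 1.00000000
C = S_0 * exp(-qT) * N(d1) - K * exp(-rT) * N(d2)
N(d1) = 0.67651486; N(d2) = 0.56394949
C = 0.9200 * 1.00000000 * 0.67651486 - 0.9500 * 0.88337984 * 0.56394949 = 0.1491


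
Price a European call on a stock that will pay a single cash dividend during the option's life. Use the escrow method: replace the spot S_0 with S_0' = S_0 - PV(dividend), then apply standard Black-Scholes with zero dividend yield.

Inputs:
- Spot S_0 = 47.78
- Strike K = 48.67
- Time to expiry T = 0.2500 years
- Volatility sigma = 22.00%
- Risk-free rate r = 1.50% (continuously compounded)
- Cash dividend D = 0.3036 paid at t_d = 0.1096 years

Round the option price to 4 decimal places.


Answer: Price = 1.6376

Derivation:
PV(D) = D * exp(-r * t_d) = 0.3036 * 0.99835735 = 0.30310129
S_0' = S_0 - PV(D) = 47.7800 - 0.30310129 = 47.47689871
d1 = (ln(S_0'/K) + (r + sigma^2/2)*T) / (sigma*sqrt(T)) = -0.13654158
d2 = d1 - sigma*sqrt(T) = -0.24654158
exp(-rT) = 0.99625702
N(d1) = 0.44569658; N(d2) = 0.40263151
C = S_0' * N(d1) - K * exp(-rT) * N(d2) = 47.47689871 * 0.44569658 - 48.6700 * 0.99625702 * 0.40263151 = 1.6376


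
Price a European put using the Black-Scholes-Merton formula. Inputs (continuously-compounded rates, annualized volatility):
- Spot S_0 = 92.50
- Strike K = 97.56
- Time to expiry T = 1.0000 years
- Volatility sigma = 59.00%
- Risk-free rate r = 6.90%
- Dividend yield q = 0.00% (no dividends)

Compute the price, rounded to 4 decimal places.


Answer: Price = 20.5780

Derivation:
d1 = (ln(S/K) + (r - q + 0.5*sigma^2) * T) / (sigma * sqrt(T)) = 0.32167978
d2 = d1 - sigma * sqrt(T) = -0.26832022
exp(-rT) = 0.93332668; exp(-qT) = 1.00000000
P = K * exp(-rT) * N(-d2) - S_0 * exp(-qT) * N(-d1)
N(-d1) = 0.37384765; N(-d2) = 0.60577358
P = 97.5600 * 0.93332668 * 0.60577358 - 92.5000 * 1.00000000 * 0.37384765 = 20.5780


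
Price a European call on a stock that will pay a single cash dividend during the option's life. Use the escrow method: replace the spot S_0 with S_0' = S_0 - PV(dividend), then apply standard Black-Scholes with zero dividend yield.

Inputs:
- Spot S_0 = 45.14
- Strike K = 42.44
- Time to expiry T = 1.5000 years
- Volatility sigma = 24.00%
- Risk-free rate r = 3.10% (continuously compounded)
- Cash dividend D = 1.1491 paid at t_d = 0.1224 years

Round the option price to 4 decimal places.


Answer: Price = 6.8705

Derivation:
PV(D) = D * exp(-r * t_d) = 1.1491 * 0.99621279 = 1.14474812
S_0' = S_0 - PV(D) = 45.1400 - 1.14474812 = 43.99525188
d1 = (ln(S_0'/K) + (r + sigma^2/2)*T) / (sigma*sqrt(T)) = 0.42760743
d2 = d1 - sigma*sqrt(T) = 0.13366866
exp(-rT) = 0.95456456
N(d1) = 0.66553152; N(d2) = 0.55316771
C = S_0' * N(d1) - K * exp(-rT) * N(d2) = 43.99525188 * 0.66553152 - 42.4400 * 0.95456456 * 0.55316771 = 6.8705


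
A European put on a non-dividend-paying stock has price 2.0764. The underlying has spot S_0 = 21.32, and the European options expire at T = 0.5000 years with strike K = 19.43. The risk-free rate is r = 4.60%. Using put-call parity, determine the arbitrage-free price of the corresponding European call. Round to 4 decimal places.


Put-call parity: C - P = S_0 * exp(-qT) - K * exp(-rT).
S_0 * exp(-qT) = 21.3200 * 1.00000000 = 21.32000000
K * exp(-rT) = 19.4300 * 0.97726248 = 18.98821006
C = P + S*exp(-qT) - K*exp(-rT)
C = 2.0764 + 21.32000000 - 18.98821006 = 4.4082

Answer: Call price = 4.4082


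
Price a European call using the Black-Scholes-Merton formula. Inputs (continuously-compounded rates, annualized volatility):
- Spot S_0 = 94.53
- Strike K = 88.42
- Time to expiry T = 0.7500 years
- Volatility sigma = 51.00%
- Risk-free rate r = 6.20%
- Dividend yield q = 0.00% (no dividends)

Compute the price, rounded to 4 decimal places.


d1 = (ln(S/K) + (r - q + 0.5*sigma^2) * T) / (sigma * sqrt(T)) = 0.47740427
d2 = d1 - sigma * sqrt(T) = 0.03573132
exp(-rT) = 0.95456456; exp(-qT) = 1.00000000
C = S_0 * exp(-qT) * N(d1) - K * exp(-rT) * N(d2)
N(d1) = 0.68346286; N(d2) = 0.51425170
C = 94.5300 * 1.00000000 * 0.68346286 - 88.4200 * 0.95456456 * 0.51425170 = 21.2036

Answer: Price = 21.2036


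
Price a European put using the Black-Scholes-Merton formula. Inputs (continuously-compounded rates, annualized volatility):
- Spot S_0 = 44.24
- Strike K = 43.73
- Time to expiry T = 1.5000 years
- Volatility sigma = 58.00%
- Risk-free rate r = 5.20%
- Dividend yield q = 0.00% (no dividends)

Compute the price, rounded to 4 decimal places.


Answer: Price = 9.9461

Derivation:
d1 = (ln(S/K) + (r - q + 0.5*sigma^2) * T) / (sigma * sqrt(T)) = 0.48130361
d2 = d1 - sigma * sqrt(T) = -0.22904842
exp(-rT) = 0.92496443; exp(-qT) = 1.00000000
P = K * exp(-rT) * N(-d2) - S_0 * exp(-qT) * N(-d1)
N(-d1) = 0.31515037; N(-d2) = 0.59058436
P = 43.7300 * 0.92496443 * 0.59058436 - 44.2400 * 1.00000000 * 0.31515037 = 9.9461


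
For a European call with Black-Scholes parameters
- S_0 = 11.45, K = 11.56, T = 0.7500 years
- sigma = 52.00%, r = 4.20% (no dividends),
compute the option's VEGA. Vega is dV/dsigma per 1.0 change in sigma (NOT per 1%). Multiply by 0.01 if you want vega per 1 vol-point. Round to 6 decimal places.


d1 = 0.2738835689; d2 = -0.1764496410
phi(d1) = 0.3842566317; exp(-qT) = 1.0000000000; exp(-rT) = 0.9689909565
Vega = S * exp(-qT) * phi(d1) * sqrt(T) = 11.4500 * 1.0000000000 * 0.3842566317 * 0.8660254038 = 3.810285

Answer: Vega = 3.810285
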